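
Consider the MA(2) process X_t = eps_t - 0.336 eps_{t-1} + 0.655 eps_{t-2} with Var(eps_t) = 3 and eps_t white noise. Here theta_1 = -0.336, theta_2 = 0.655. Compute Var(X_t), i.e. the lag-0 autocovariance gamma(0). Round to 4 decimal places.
\gamma(0) = 4.6258

For an MA(q) process X_t = eps_t + sum_i theta_i eps_{t-i} with
Var(eps_t) = sigma^2, the variance is
  gamma(0) = sigma^2 * (1 + sum_i theta_i^2).
  sum_i theta_i^2 = (-0.336)^2 + (0.655)^2 = 0.112896 + 0.429025 = 0.541921.
  gamma(0) = 3 * (1 + 0.541921) = 3 * 1.541921 = 4.625763, which rounds to 4.6258.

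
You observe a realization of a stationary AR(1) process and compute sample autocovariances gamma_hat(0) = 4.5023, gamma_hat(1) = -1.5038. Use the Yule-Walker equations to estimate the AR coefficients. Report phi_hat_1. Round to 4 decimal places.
\hat\phi_{1} = -0.3340

The Yule-Walker equations for an AR(p) process read, in matrix form,
  Gamma_p phi = r_p,   with   (Gamma_p)_{ij} = gamma(|i - j|),
                       (r_p)_i = gamma(i),   i,j = 1..p.
Substitute the sample gammas (Toeplitz matrix and right-hand side of size 1):
  Gamma_p = [[4.5023]]
  r_p     = [-1.5038]
With p = 1 this is the single equation gamma(0) phi_1 = gamma(1):
  phi_hat_1 = gamma(1) / gamma(0) = -1.5038 / 4.5023 = -0.3340.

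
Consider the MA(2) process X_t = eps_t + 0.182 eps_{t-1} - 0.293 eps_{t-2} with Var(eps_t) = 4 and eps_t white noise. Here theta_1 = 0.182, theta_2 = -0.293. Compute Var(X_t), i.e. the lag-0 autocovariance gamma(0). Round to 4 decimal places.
\gamma(0) = 4.4759

For an MA(q) process X_t = eps_t + sum_i theta_i eps_{t-i} with
Var(eps_t) = sigma^2, the variance is
  gamma(0) = sigma^2 * (1 + sum_i theta_i^2).
  sum_i theta_i^2 = (0.182)^2 + (-0.293)^2 = 0.033124 + 0.085849 = 0.118973.
  gamma(0) = 4 * (1 + 0.118973) = 4 * 1.118973 = 4.475892, which rounds to 4.4759.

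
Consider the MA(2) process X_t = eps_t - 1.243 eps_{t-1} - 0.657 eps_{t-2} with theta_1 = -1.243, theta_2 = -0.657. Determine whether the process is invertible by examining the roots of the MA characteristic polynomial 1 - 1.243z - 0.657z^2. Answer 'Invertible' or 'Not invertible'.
\text{Not invertible}

The MA(q) characteristic polynomial is P(z) = 1 - 1.243z - 0.657z^2.
Invertibility requires all roots to lie outside the unit circle, i.e. |z| > 1 for every root.
Set 1 + (-1.243) z + (-0.657) z^2 = 0, i.e. a z^2 + b z + c = 0 with a = -0.657, b = -1.243, c = 1.
Discriminant D = b^2 - 4ac = (-1.243)^2 - 4*(-0.657)*1 = 1.545049 - (-2.628) = 4.173049.
D >= 0, so the roots are real: z = (-b +/- sqrt(D)) / (2a) = (1.243 +/- 2.042804) / (-1.314).
  z_1 = (1.243 + 2.042804) / (-1.314) = -2.5006,   |z_1| = 2.5006.
  z_2 = (1.243 - 2.042804) / (-1.314) = 0.6087,   |z_2| = 0.6087.
Moduli of all roots: 2.5006, 0.6087.
All moduli strictly greater than 1? No.
Verdict: Not invertible.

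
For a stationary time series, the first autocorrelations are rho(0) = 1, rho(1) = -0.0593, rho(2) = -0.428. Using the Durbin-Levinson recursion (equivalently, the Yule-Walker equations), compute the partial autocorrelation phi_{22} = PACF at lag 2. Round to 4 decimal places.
\phi_{22} = -0.4330

The PACF at lag k is phi_{kk}, the last component of the solution
to the Yule-Walker system G_k phi = r_k where
  (G_k)_{ij} = rho(|i - j|), (r_k)_i = rho(i), i,j = 1..k.
Equivalently, Durbin-Levinson gives phi_{kk} iteratively:
  phi_{11} = rho(1)
  phi_{kk} = [rho(k) - sum_{j=1..k-1} phi_{k-1,j} rho(k-j)]
            / [1 - sum_{j=1..k-1} phi_{k-1,j} rho(j)],
  phi_{k,j} = phi_{k-1,j} - phi_{kk} phi_{k-1,k-j},  j = 1..k-1.
Step k = 1:
  phi_11 = rho(1) = -0.0593.
Step k = 2:
  phi_22 = [rho(2) - phi_11 rho(1)] / [1 - phi_11 rho(1)] = [-0.428 - (-0.0593)(-0.0593)] / [1 - (-0.0593)(-0.0593)]
         = -0.43151649 / 0.99648351 = -0.433.
Therefore phi_{22} = -0.4330.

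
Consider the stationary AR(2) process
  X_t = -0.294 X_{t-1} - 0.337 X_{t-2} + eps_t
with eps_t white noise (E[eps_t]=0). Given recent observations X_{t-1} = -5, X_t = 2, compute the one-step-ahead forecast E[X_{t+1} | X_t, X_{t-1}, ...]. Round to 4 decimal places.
E[X_{t+1} \mid \mathcal F_t] = 1.0970

For an AR(p) model X_t = c + sum_i phi_i X_{t-i} + eps_t, the
one-step-ahead conditional mean is
  E[X_{t+1} | X_t, ...] = c + sum_i phi_i X_{t+1-i}.
Substitute known values:
  E[X_{t+1} | ...] = (-0.294) * (2) + (-0.337) * (-5)
                   = 1.0970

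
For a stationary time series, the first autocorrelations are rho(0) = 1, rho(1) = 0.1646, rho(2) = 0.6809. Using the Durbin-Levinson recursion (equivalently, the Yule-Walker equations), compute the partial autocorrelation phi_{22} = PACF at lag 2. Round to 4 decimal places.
\phi_{22} = 0.6720

The PACF at lag k is phi_{kk}, the last component of the solution
to the Yule-Walker system G_k phi = r_k where
  (G_k)_{ij} = rho(|i - j|), (r_k)_i = rho(i), i,j = 1..k.
Equivalently, Durbin-Levinson gives phi_{kk} iteratively:
  phi_{11} = rho(1)
  phi_{kk} = [rho(k) - sum_{j=1..k-1} phi_{k-1,j} rho(k-j)]
            / [1 - sum_{j=1..k-1} phi_{k-1,j} rho(j)],
  phi_{k,j} = phi_{k-1,j} - phi_{kk} phi_{k-1,k-j},  j = 1..k-1.
Step k = 1:
  phi_11 = rho(1) = 0.1646.
Step k = 2:
  phi_22 = [rho(2) - phi_11 rho(1)] / [1 - phi_11 rho(1)] = [0.6809 - (0.1646)(0.1646)] / [1 - (0.1646)(0.1646)]
         = 0.65380684 / 0.97290684 = 0.672.
Therefore phi_{22} = 0.6720.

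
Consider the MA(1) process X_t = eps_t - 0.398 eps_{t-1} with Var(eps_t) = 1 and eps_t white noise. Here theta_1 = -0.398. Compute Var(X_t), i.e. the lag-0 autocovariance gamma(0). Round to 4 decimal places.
\gamma(0) = 1.1584

For an MA(q) process X_t = eps_t + sum_i theta_i eps_{t-i} with
Var(eps_t) = sigma^2, the variance is
  gamma(0) = sigma^2 * (1 + sum_i theta_i^2).
  sum_i theta_i^2 = (-0.398)^2 = 0.158404.
  gamma(0) = 1 * (1 + 0.158404) = 1 * 1.158404 = 1.158404, which rounds to 1.1584.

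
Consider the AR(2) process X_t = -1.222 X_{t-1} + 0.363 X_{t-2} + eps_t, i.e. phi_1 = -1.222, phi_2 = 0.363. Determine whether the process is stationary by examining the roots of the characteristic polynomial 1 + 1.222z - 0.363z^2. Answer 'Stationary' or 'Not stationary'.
\text{Not stationary}

The AR(p) characteristic polynomial is P(z) = 1 + 1.222z - 0.363z^2.
Stationarity requires all roots to lie outside the unit circle, i.e. |z| > 1 for every root.
Set 1 + (1.222) z + (-0.363) z^2 = 0, i.e. a z^2 + b z + c = 0 with a = -0.363, b = 1.222, c = 1.
Discriminant D = b^2 - 4ac = (1.222)^2 - 4*(-0.363)*1 = 1.493284 - (-1.452) = 2.945284.
D >= 0, so the roots are real: z = (-b +/- sqrt(D)) / (2a) = (-1.222 +/- 1.716183) / (-0.726).
  z_1 = (-1.222 + 1.716183) / (-0.726) = -0.6807,   |z_1| = 0.6807.
  z_2 = (-1.222 - 1.716183) / (-0.726) = 4.0471,   |z_2| = 4.0471.
Moduli of all roots: 0.6807, 4.0471.
All moduli strictly greater than 1? No.
Verdict: Not stationary.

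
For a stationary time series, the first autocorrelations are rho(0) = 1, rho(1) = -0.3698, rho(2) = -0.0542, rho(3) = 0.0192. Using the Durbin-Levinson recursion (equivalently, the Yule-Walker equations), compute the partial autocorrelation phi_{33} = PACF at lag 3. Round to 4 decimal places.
\phi_{33} = -0.1061

The PACF at lag k is phi_{kk}, the last component of the solution
to the Yule-Walker system G_k phi = r_k where
  (G_k)_{ij} = rho(|i - j|), (r_k)_i = rho(i), i,j = 1..k.
Equivalently, Durbin-Levinson gives phi_{kk} iteratively:
  phi_{11} = rho(1)
  phi_{kk} = [rho(k) - sum_{j=1..k-1} phi_{k-1,j} rho(k-j)]
            / [1 - sum_{j=1..k-1} phi_{k-1,j} rho(j)],
  phi_{k,j} = phi_{k-1,j} - phi_{kk} phi_{k-1,k-j},  j = 1..k-1.
Step k = 1:
  phi_11 = rho(1) = -0.3698.
Step k = 2:
  phi_22 = [rho(2) - phi_11 rho(1)] / [1 - phi_11 rho(1)] = [-0.0542 - (-0.3698)(-0.3698)] / [1 - (-0.3698)(-0.3698)]
         = -0.19095204 / 0.86324796 = -0.221202.
  Update: phi_21 = phi_11 - phi_22 phi_11 = -0.3698 - (-0.221202)(-0.3698) = -0.4516.
Step k = 3:
  phi_33 = [rho(3) - phi_21 rho(2) - phi_22 rho(1)] / [1 - phi_21 rho(1) - phi_22 rho(2)]
    numerator   = 0.0192 - (-0.4516)(-0.0542) - (-0.221202)(-0.3698) = -0.08707719
    denominator = 1 - (-0.4516)(-0.3698) - (-0.221202)(-0.0542) = 0.82100902
  phi_33 = -0.08707719 / 0.82100902 = -0.1061.
Therefore phi_{33} = -0.1061.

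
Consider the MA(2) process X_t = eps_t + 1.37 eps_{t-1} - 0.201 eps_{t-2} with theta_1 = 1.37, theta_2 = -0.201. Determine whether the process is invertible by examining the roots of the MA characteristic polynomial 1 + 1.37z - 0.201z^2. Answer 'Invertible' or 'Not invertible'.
\text{Not invertible}

The MA(q) characteristic polynomial is P(z) = 1 + 1.37z - 0.201z^2.
Invertibility requires all roots to lie outside the unit circle, i.e. |z| > 1 for every root.
Set 1 + (1.37) z + (-0.201) z^2 = 0, i.e. a z^2 + b z + c = 0 with a = -0.201, b = 1.37, c = 1.
Discriminant D = b^2 - 4ac = (1.37)^2 - 4*(-0.201)*1 = 1.8769 - (-0.804) = 2.6809.
D >= 0, so the roots are real: z = (-b +/- sqrt(D)) / (2a) = (-1.37 +/- 1.637345) / (-0.402).
  z_1 = (-1.37 + 1.637345) / (-0.402) = -0.665,   |z_1| = 0.665.
  z_2 = (-1.37 - 1.637345) / (-0.402) = 7.481,   |z_2| = 7.481.
Moduli of all roots: 0.6650, 7.4810.
All moduli strictly greater than 1? No.
Verdict: Not invertible.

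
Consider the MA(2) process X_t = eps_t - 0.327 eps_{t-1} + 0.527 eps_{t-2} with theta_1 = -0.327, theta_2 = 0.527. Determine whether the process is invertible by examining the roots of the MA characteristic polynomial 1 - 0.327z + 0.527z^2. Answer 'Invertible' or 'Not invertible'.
\text{Invertible}

The MA(q) characteristic polynomial is P(z) = 1 - 0.327z + 0.527z^2.
Invertibility requires all roots to lie outside the unit circle, i.e. |z| > 1 for every root.
Set 1 + (-0.327) z + (0.527) z^2 = 0, i.e. a z^2 + b z + c = 0 with a = 0.527, b = -0.327, c = 1.
Discriminant D = b^2 - 4ac = (-0.327)^2 - 4*(0.527)*1 = 0.106929 - (2.108) = -2.001071.
D < 0, so the roots are the complex-conjugate pair z = (-b +/- i sqrt(-D)) / (2a) = 0.3102 +/- 1.3421i.
For a conjugate pair |z|^2 = z * conj(z) = (product of roots) = c/a = 1/(0.527) = 1.897533, so |z| = sqrt(1.897533) = 1.3775 for both roots.
Moduli of all roots: 1.3775, 1.3775.
All moduli strictly greater than 1? Yes.
Verdict: Invertible.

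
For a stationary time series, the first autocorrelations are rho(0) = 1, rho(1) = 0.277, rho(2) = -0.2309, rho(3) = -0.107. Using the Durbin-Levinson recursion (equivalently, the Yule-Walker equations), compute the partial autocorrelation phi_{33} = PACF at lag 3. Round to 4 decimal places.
\phi_{33} = 0.0860

The PACF at lag k is phi_{kk}, the last component of the solution
to the Yule-Walker system G_k phi = r_k where
  (G_k)_{ij} = rho(|i - j|), (r_k)_i = rho(i), i,j = 1..k.
Equivalently, Durbin-Levinson gives phi_{kk} iteratively:
  phi_{11} = rho(1)
  phi_{kk} = [rho(k) - sum_{j=1..k-1} phi_{k-1,j} rho(k-j)]
            / [1 - sum_{j=1..k-1} phi_{k-1,j} rho(j)],
  phi_{k,j} = phi_{k-1,j} - phi_{kk} phi_{k-1,k-j},  j = 1..k-1.
Step k = 1:
  phi_11 = rho(1) = 0.277.
Step k = 2:
  phi_22 = [rho(2) - phi_11 rho(1)] / [1 - phi_11 rho(1)] = [-0.2309 - (0.277)(0.277)] / [1 - (0.277)(0.277)]
         = -0.307629 / 0.923271 = -0.333195.
  Update: phi_21 = phi_11 - phi_22 phi_11 = 0.277 - (-0.333195)(0.277) = 0.369295.
Step k = 3:
  phi_33 = [rho(3) - phi_21 rho(2) - phi_22 rho(1)] / [1 - phi_21 rho(1) - phi_22 rho(2)]
    numerator   = -0.107 - (0.369295)(-0.2309) - (-0.333195)(0.277) = 0.07056513
    denominator = 1 - (0.369295)(0.277) - (-0.333195)(-0.2309) = 0.82077065
  phi_33 = 0.07056513 / 0.82077065 = 0.086.
Therefore phi_{33} = 0.0860.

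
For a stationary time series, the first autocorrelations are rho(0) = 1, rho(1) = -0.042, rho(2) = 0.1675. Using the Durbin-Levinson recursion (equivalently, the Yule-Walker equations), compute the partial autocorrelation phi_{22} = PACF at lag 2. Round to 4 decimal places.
\phi_{22} = 0.1660

The PACF at lag k is phi_{kk}, the last component of the solution
to the Yule-Walker system G_k phi = r_k where
  (G_k)_{ij} = rho(|i - j|), (r_k)_i = rho(i), i,j = 1..k.
Equivalently, Durbin-Levinson gives phi_{kk} iteratively:
  phi_{11} = rho(1)
  phi_{kk} = [rho(k) - sum_{j=1..k-1} phi_{k-1,j} rho(k-j)]
            / [1 - sum_{j=1..k-1} phi_{k-1,j} rho(j)],
  phi_{k,j} = phi_{k-1,j} - phi_{kk} phi_{k-1,k-j},  j = 1..k-1.
Step k = 1:
  phi_11 = rho(1) = -0.042.
Step k = 2:
  phi_22 = [rho(2) - phi_11 rho(1)] / [1 - phi_11 rho(1)] = [0.1675 - (-0.042)(-0.042)] / [1 - (-0.042)(-0.042)]
         = 0.165736 / 0.998236 = 0.166.
Therefore phi_{22} = 0.1660.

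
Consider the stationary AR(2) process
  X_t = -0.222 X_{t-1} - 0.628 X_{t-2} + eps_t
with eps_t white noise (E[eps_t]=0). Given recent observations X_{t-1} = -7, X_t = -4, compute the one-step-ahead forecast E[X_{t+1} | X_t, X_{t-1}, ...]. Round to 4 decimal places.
E[X_{t+1} \mid \mathcal F_t] = 5.2840

For an AR(p) model X_t = c + sum_i phi_i X_{t-i} + eps_t, the
one-step-ahead conditional mean is
  E[X_{t+1} | X_t, ...] = c + sum_i phi_i X_{t+1-i}.
Substitute known values:
  E[X_{t+1} | ...] = (-0.222) * (-4) + (-0.628) * (-7)
                   = 5.2840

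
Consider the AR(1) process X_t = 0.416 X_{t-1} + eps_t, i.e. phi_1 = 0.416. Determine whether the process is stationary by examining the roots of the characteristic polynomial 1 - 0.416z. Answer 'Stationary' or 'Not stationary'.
\text{Stationary}

The AR(p) characteristic polynomial is P(z) = 1 - 0.416z.
Stationarity requires all roots to lie outside the unit circle, i.e. |z| > 1 for every root.
This is linear in z: 1 + (-0.416) z = 0  =>  z = -1/(-0.416) = 2.403846,  |z| = 2.403846.
Moduli of all roots: 2.4038.
All moduli strictly greater than 1? Yes.
Verdict: Stationary.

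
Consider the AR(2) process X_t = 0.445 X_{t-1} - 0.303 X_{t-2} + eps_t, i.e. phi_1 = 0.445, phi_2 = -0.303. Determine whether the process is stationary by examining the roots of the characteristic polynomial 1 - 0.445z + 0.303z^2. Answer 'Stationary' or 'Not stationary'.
\text{Stationary}

The AR(p) characteristic polynomial is P(z) = 1 - 0.445z + 0.303z^2.
Stationarity requires all roots to lie outside the unit circle, i.e. |z| > 1 for every root.
Set 1 + (-0.445) z + (0.303) z^2 = 0, i.e. a z^2 + b z + c = 0 with a = 0.303, b = -0.445, c = 1.
Discriminant D = b^2 - 4ac = (-0.445)^2 - 4*(0.303)*1 = 0.198025 - (1.212) = -1.013975.
D < 0, so the roots are the complex-conjugate pair z = (-b +/- i sqrt(-D)) / (2a) = 0.7343 +/- 1.6617i.
For a conjugate pair |z|^2 = z * conj(z) = (product of roots) = c/a = 1/(0.303) = 3.30033, so |z| = sqrt(3.30033) = 1.8167 for both roots.
Moduli of all roots: 1.8167, 1.8167.
All moduli strictly greater than 1? Yes.
Verdict: Stationary.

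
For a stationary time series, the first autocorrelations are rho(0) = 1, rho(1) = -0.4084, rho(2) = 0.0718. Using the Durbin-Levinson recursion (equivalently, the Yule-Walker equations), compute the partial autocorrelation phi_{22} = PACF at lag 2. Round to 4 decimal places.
\phi_{22} = -0.1140

The PACF at lag k is phi_{kk}, the last component of the solution
to the Yule-Walker system G_k phi = r_k where
  (G_k)_{ij} = rho(|i - j|), (r_k)_i = rho(i), i,j = 1..k.
Equivalently, Durbin-Levinson gives phi_{kk} iteratively:
  phi_{11} = rho(1)
  phi_{kk} = [rho(k) - sum_{j=1..k-1} phi_{k-1,j} rho(k-j)]
            / [1 - sum_{j=1..k-1} phi_{k-1,j} rho(j)],
  phi_{k,j} = phi_{k-1,j} - phi_{kk} phi_{k-1,k-j},  j = 1..k-1.
Step k = 1:
  phi_11 = rho(1) = -0.4084.
Step k = 2:
  phi_22 = [rho(2) - phi_11 rho(1)] / [1 - phi_11 rho(1)] = [0.0718 - (-0.4084)(-0.4084)] / [1 - (-0.4084)(-0.4084)]
         = -0.09499056 / 0.83320944 = -0.114.
Therefore phi_{22} = -0.1140.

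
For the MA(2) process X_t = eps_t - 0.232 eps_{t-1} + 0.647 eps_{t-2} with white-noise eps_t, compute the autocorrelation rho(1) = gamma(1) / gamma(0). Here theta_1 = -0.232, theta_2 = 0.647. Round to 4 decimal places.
\rho(1) = -0.2595

For an MA(q) process with theta_0 = 1, the autocovariance is
  gamma(k) = sigma^2 * sum_{i=0..q-k} theta_i * theta_{i+k},
and rho(k) = gamma(k) / gamma(0). Sigma^2 cancels.
  numerator   = (1)*(-0.232) + (-0.232)*(0.647) = -0.382104.
  denominator = (1)^2 + (-0.232)^2 + (0.647)^2 = 1.472433.
  rho(1) = -0.382104 / 1.472433 = -0.2595.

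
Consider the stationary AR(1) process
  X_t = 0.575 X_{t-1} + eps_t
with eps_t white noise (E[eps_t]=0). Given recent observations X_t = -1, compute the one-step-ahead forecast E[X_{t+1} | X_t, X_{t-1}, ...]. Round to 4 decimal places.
E[X_{t+1} \mid \mathcal F_t] = -0.5750

For an AR(p) model X_t = c + sum_i phi_i X_{t-i} + eps_t, the
one-step-ahead conditional mean is
  E[X_{t+1} | X_t, ...] = c + sum_i phi_i X_{t+1-i}.
Substitute known values:
  E[X_{t+1} | ...] = (0.575) * (-1)
                   = -0.5750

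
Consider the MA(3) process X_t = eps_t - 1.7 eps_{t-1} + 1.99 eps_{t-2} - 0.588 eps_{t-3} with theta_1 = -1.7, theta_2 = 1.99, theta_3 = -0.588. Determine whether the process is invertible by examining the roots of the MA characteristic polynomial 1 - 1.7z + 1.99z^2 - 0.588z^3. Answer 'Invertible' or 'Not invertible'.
\text{Not invertible}

The MA(q) characteristic polynomial is P(z) = 1 - 1.7z + 1.99z^2 - 0.588z^3.
Invertibility requires all roots to lie outside the unit circle, i.e. |z| > 1 for every root.
Degree 3: look for a simple real root z0 first, then factor out (1 - z/z0) and solve the remaining quadratic.
Testing z0 = 2.5: P(2.5) = 1 + (-1.7)(2.5) + (1.99)(2.5)^2 + (-0.588)(2.5)^3
  = 1 + (-4.25) + (12.4375) + (-9.1875) = 0.  So z_0 = 2.5 is a root, |z_0| = 2.5.
Divide out the factor (1 - 0.4 z) = (1 - z/z0) (since 1/z0 = 0.4):
  P(z) = (1 - 0.4 z)(1 + (-1.3) z + (1.47) z^2)
  [check: z-coef -1.3 - (0.4) = -1.7; z^2-coef 1.47 - (0.4)(-1.3) = 1.99; z^3-coef -(0.4)(1.47) = -0.588.]
Remaining roots from the quadratic factor 1 + (-1.3) z + (1.47) z^2:
  Set 1 + (-1.3) z + (1.47) z^2 = 0, i.e. a z^2 + b z + c = 0 with a = 1.47, b = -1.3, c = 1.
  Discriminant D = b^2 - 4ac = (-1.3)^2 - 4*(1.47)*1 = 1.69 - (5.88) = -4.19.
  D < 0, so the roots are the complex-conjugate pair z = (-b +/- i sqrt(-D)) / (2a) = 0.4422 +/- 0.6962i.
  For a conjugate pair |z|^2 = z * conj(z) = (product of roots) = c/a = 1/(1.47) = 0.680272, so |z| = sqrt(0.680272) = 0.8248 for both roots.
Moduli of all roots: 2.5000, 0.8248, 0.8248.
All moduli strictly greater than 1? No.
Verdict: Not invertible.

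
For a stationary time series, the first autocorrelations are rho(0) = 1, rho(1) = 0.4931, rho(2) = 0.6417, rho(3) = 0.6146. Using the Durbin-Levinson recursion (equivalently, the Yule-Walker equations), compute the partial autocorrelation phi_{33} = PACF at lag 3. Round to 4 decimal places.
\phi_{33} = 0.3750

The PACF at lag k is phi_{kk}, the last component of the solution
to the Yule-Walker system G_k phi = r_k where
  (G_k)_{ij} = rho(|i - j|), (r_k)_i = rho(i), i,j = 1..k.
Equivalently, Durbin-Levinson gives phi_{kk} iteratively:
  phi_{11} = rho(1)
  phi_{kk} = [rho(k) - sum_{j=1..k-1} phi_{k-1,j} rho(k-j)]
            / [1 - sum_{j=1..k-1} phi_{k-1,j} rho(j)],
  phi_{k,j} = phi_{k-1,j} - phi_{kk} phi_{k-1,k-j},  j = 1..k-1.
Step k = 1:
  phi_11 = rho(1) = 0.4931.
Step k = 2:
  phi_22 = [rho(2) - phi_11 rho(1)] / [1 - phi_11 rho(1)] = [0.6417 - (0.4931)(0.4931)] / [1 - (0.4931)(0.4931)]
         = 0.39855239 / 0.75685239 = 0.526592.
  Update: phi_21 = phi_11 - phi_22 phi_11 = 0.4931 - (0.526592)(0.4931) = 0.233438.
Step k = 3:
  phi_33 = [rho(3) - phi_21 rho(2) - phi_22 rho(1)] / [1 - phi_21 rho(1) - phi_22 rho(2)]
    numerator   = 0.6146 - (0.233438)(0.6417) - (0.526592)(0.4931) = 0.20514066
    denominator = 1 - (0.233438)(0.4931) - (0.526592)(0.6417) = 0.5469779
  phi_33 = 0.20514066 / 0.5469779 = 0.375.
Therefore phi_{33} = 0.3750.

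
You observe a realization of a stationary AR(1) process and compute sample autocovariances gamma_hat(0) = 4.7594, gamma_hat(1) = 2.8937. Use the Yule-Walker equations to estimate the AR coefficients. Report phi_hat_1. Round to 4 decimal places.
\hat\phi_{1} = 0.6080

The Yule-Walker equations for an AR(p) process read, in matrix form,
  Gamma_p phi = r_p,   with   (Gamma_p)_{ij} = gamma(|i - j|),
                       (r_p)_i = gamma(i),   i,j = 1..p.
Substitute the sample gammas (Toeplitz matrix and right-hand side of size 1):
  Gamma_p = [[4.7594]]
  r_p     = [2.8937]
With p = 1 this is the single equation gamma(0) phi_1 = gamma(1):
  phi_hat_1 = gamma(1) / gamma(0) = 2.8937 / 4.7594 = 0.6080.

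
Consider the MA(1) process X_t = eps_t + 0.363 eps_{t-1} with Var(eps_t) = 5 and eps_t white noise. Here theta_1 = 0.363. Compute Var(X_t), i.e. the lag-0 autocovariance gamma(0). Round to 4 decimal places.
\gamma(0) = 5.6588

For an MA(q) process X_t = eps_t + sum_i theta_i eps_{t-i} with
Var(eps_t) = sigma^2, the variance is
  gamma(0) = sigma^2 * (1 + sum_i theta_i^2).
  sum_i theta_i^2 = (0.363)^2 = 0.131769.
  gamma(0) = 5 * (1 + 0.131769) = 5 * 1.131769 = 5.658845, which rounds to 5.6588.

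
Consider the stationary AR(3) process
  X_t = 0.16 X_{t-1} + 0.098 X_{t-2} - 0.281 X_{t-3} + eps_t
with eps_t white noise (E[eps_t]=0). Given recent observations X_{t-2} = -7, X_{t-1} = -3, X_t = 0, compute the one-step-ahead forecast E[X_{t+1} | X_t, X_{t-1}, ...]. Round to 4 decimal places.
E[X_{t+1} \mid \mathcal F_t] = 1.6730

For an AR(p) model X_t = c + sum_i phi_i X_{t-i} + eps_t, the
one-step-ahead conditional mean is
  E[X_{t+1} | X_t, ...] = c + sum_i phi_i X_{t+1-i}.
Substitute known values:
  E[X_{t+1} | ...] = (0.16) * (0) + (0.098) * (-3) + (-0.281) * (-7)
                   = 1.6730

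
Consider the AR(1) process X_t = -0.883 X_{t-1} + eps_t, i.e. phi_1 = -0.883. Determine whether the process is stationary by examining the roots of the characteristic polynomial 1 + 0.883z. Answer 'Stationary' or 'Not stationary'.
\text{Stationary}

The AR(p) characteristic polynomial is P(z) = 1 + 0.883z.
Stationarity requires all roots to lie outside the unit circle, i.e. |z| > 1 for every root.
This is linear in z: 1 + (0.883) z = 0  =>  z = -1/(0.883) = -1.132503,  |z| = 1.132503.
Moduli of all roots: 1.1325.
All moduli strictly greater than 1? Yes.
Verdict: Stationary.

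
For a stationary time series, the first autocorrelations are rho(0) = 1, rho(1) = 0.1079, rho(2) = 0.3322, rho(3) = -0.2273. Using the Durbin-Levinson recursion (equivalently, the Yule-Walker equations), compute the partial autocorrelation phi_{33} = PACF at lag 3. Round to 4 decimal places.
\phi_{33} = -0.3240

The PACF at lag k is phi_{kk}, the last component of the solution
to the Yule-Walker system G_k phi = r_k where
  (G_k)_{ij} = rho(|i - j|), (r_k)_i = rho(i), i,j = 1..k.
Equivalently, Durbin-Levinson gives phi_{kk} iteratively:
  phi_{11} = rho(1)
  phi_{kk} = [rho(k) - sum_{j=1..k-1} phi_{k-1,j} rho(k-j)]
            / [1 - sum_{j=1..k-1} phi_{k-1,j} rho(j)],
  phi_{k,j} = phi_{k-1,j} - phi_{kk} phi_{k-1,k-j},  j = 1..k-1.
Step k = 1:
  phi_11 = rho(1) = 0.1079.
Step k = 2:
  phi_22 = [rho(2) - phi_11 rho(1)] / [1 - phi_11 rho(1)] = [0.3322 - (0.1079)(0.1079)] / [1 - (0.1079)(0.1079)]
         = 0.32055759 / 0.98835759 = 0.324334.
  Update: phi_21 = phi_11 - phi_22 phi_11 = 0.1079 - (0.324334)(0.1079) = 0.072904.
Step k = 3:
  phi_33 = [rho(3) - phi_21 rho(2) - phi_22 rho(1)] / [1 - phi_21 rho(1) - phi_22 rho(2)]
    numerator   = -0.2273 - (0.072904)(0.3322) - (0.324334)(0.1079) = -0.28651444
    denominator = 1 - (0.072904)(0.1079) - (0.324334)(0.3322) = 0.88438999
  phi_33 = -0.28651444 / 0.88438999 = -0.324.
Therefore phi_{33} = -0.3240.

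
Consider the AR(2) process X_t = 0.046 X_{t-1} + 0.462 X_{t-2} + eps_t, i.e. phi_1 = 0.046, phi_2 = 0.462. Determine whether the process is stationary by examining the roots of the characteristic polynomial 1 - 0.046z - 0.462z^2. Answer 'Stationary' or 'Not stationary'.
\text{Stationary}

The AR(p) characteristic polynomial is P(z) = 1 - 0.046z - 0.462z^2.
Stationarity requires all roots to lie outside the unit circle, i.e. |z| > 1 for every root.
Set 1 + (-0.046) z + (-0.462) z^2 = 0, i.e. a z^2 + b z + c = 0 with a = -0.462, b = -0.046, c = 1.
Discriminant D = b^2 - 4ac = (-0.046)^2 - 4*(-0.462)*1 = 0.002116 - (-1.848) = 1.850116.
D >= 0, so the roots are real: z = (-b +/- sqrt(D)) / (2a) = (0.046 +/- 1.36019) / (-0.924).
  z_1 = (0.046 + 1.36019) / (-0.924) = -1.5219,   |z_1| = 1.5219.
  z_2 = (0.046 - 1.36019) / (-0.924) = 1.4223,   |z_2| = 1.4223.
Moduli of all roots: 1.5219, 1.4223.
All moduli strictly greater than 1? Yes.
Verdict: Stationary.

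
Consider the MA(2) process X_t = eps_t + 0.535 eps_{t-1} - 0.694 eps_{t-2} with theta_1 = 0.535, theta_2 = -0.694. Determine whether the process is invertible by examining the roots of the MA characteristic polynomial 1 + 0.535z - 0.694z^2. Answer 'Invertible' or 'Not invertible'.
\text{Not invertible}

The MA(q) characteristic polynomial is P(z) = 1 + 0.535z - 0.694z^2.
Invertibility requires all roots to lie outside the unit circle, i.e. |z| > 1 for every root.
Set 1 + (0.535) z + (-0.694) z^2 = 0, i.e. a z^2 + b z + c = 0 with a = -0.694, b = 0.535, c = 1.
Discriminant D = b^2 - 4ac = (0.535)^2 - 4*(-0.694)*1 = 0.286225 - (-2.776) = 3.062225.
D >= 0, so the roots are real: z = (-b +/- sqrt(D)) / (2a) = (-0.535 +/- 1.749921) / (-1.388).
  z_1 = (-0.535 + 1.749921) / (-1.388) = -0.8753,   |z_1| = 0.8753.
  z_2 = (-0.535 - 1.749921) / (-1.388) = 1.6462,   |z_2| = 1.6462.
Moduli of all roots: 0.8753, 1.6462.
All moduli strictly greater than 1? No.
Verdict: Not invertible.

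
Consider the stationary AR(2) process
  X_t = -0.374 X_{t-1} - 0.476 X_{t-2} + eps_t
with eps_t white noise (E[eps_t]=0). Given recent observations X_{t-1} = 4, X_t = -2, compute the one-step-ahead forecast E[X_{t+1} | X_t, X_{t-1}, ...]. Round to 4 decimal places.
E[X_{t+1} \mid \mathcal F_t] = -1.1560

For an AR(p) model X_t = c + sum_i phi_i X_{t-i} + eps_t, the
one-step-ahead conditional mean is
  E[X_{t+1} | X_t, ...] = c + sum_i phi_i X_{t+1-i}.
Substitute known values:
  E[X_{t+1} | ...] = (-0.374) * (-2) + (-0.476) * (4)
                   = -1.1560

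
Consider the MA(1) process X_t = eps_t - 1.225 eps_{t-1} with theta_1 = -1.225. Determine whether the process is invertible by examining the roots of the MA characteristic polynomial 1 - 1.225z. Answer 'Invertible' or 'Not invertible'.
\text{Not invertible}

The MA(q) characteristic polynomial is P(z) = 1 - 1.225z.
Invertibility requires all roots to lie outside the unit circle, i.e. |z| > 1 for every root.
This is linear in z: 1 + (-1.225) z = 0  =>  z = -1/(-1.225) = 0.816327,  |z| = 0.816327.
Moduli of all roots: 0.8163.
All moduli strictly greater than 1? No.
Verdict: Not invertible.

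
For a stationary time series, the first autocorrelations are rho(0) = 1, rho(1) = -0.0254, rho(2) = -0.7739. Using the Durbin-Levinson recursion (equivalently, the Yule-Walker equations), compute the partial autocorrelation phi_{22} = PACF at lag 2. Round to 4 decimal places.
\phi_{22} = -0.7750

The PACF at lag k is phi_{kk}, the last component of the solution
to the Yule-Walker system G_k phi = r_k where
  (G_k)_{ij} = rho(|i - j|), (r_k)_i = rho(i), i,j = 1..k.
Equivalently, Durbin-Levinson gives phi_{kk} iteratively:
  phi_{11} = rho(1)
  phi_{kk} = [rho(k) - sum_{j=1..k-1} phi_{k-1,j} rho(k-j)]
            / [1 - sum_{j=1..k-1} phi_{k-1,j} rho(j)],
  phi_{k,j} = phi_{k-1,j} - phi_{kk} phi_{k-1,k-j},  j = 1..k-1.
Step k = 1:
  phi_11 = rho(1) = -0.0254.
Step k = 2:
  phi_22 = [rho(2) - phi_11 rho(1)] / [1 - phi_11 rho(1)] = [-0.7739 - (-0.0254)(-0.0254)] / [1 - (-0.0254)(-0.0254)]
         = -0.77454516 / 0.99935484 = -0.775.
Therefore phi_{22} = -0.7750.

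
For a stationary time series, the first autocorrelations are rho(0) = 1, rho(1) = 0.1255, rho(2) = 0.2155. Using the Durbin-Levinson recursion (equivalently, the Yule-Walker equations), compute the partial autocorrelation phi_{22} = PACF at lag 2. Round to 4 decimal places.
\phi_{22} = 0.2029

The PACF at lag k is phi_{kk}, the last component of the solution
to the Yule-Walker system G_k phi = r_k where
  (G_k)_{ij} = rho(|i - j|), (r_k)_i = rho(i), i,j = 1..k.
Equivalently, Durbin-Levinson gives phi_{kk} iteratively:
  phi_{11} = rho(1)
  phi_{kk} = [rho(k) - sum_{j=1..k-1} phi_{k-1,j} rho(k-j)]
            / [1 - sum_{j=1..k-1} phi_{k-1,j} rho(j)],
  phi_{k,j} = phi_{k-1,j} - phi_{kk} phi_{k-1,k-j},  j = 1..k-1.
Step k = 1:
  phi_11 = rho(1) = 0.1255.
Step k = 2:
  phi_22 = [rho(2) - phi_11 rho(1)] / [1 - phi_11 rho(1)] = [0.2155 - (0.1255)(0.1255)] / [1 - (0.1255)(0.1255)]
         = 0.19974975 / 0.98424975 = 0.2029.
Therefore phi_{22} = 0.2029.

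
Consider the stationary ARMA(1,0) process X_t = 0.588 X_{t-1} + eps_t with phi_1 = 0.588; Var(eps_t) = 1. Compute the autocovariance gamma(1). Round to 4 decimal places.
\gamma(1) = 0.8987

Multiply the model equation by X_{t-k} and take expectations. With theta_0 = psi_0 = 1 and psi_j the MA(infinity) weights, this gives
  gamma(k) - sum_i phi_i gamma(k-i) = c_k,
  c_k = sigma^2 * sum_{j=k..q} theta_j psi_{j-k}   (c_k = 0 for k > q),
using gamma(-m) = gamma(m).
Pure AR (q = 0): c_0 = sigma^2 = 1, c_k = 0 for k >= 1.
Equations for k = 0 and k = 1 (AR order 1):
  gamma(0) = phi_1 gamma(1) + c_0
  gamma(1) = phi_1 gamma(0) + c_1
Substituting the second into the first: gamma(0) (1 - phi_1^2) = c_0 + phi_1 c_1, so
  gamma(0) = c_0 / (1 - phi_1^2) = 1 / (1 - (0.588)^2) = 1 / 0.654256 = 1.528454.
  gamma(1) = phi_1 gamma(0) = (0.588)(1.528454) = 0.898731.
Therefore gamma(1) = 0.8987 (to 4 decimal places).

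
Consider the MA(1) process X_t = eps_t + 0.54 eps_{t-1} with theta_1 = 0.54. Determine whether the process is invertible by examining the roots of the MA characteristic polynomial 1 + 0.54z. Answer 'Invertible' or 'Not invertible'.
\text{Invertible}

The MA(q) characteristic polynomial is P(z) = 1 + 0.54z.
Invertibility requires all roots to lie outside the unit circle, i.e. |z| > 1 for every root.
This is linear in z: 1 + (0.54) z = 0  =>  z = -1/(0.54) = -1.851852,  |z| = 1.851852.
Moduli of all roots: 1.8519.
All moduli strictly greater than 1? Yes.
Verdict: Invertible.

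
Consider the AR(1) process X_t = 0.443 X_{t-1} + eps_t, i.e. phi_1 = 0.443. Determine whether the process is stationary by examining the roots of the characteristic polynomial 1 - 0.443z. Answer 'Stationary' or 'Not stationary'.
\text{Stationary}

The AR(p) characteristic polynomial is P(z) = 1 - 0.443z.
Stationarity requires all roots to lie outside the unit circle, i.e. |z| > 1 for every root.
This is linear in z: 1 + (-0.443) z = 0  =>  z = -1/(-0.443) = 2.257336,  |z| = 2.257336.
Moduli of all roots: 2.2573.
All moduli strictly greater than 1? Yes.
Verdict: Stationary.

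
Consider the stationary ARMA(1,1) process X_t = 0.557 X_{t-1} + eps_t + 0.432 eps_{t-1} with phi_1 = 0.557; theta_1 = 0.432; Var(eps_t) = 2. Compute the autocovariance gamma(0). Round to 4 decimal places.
\gamma(0) = 4.8362

Multiply the model equation by X_{t-k} and take expectations. With theta_0 = psi_0 = 1 and psi_j the MA(infinity) weights, this gives
  gamma(k) - sum_i phi_i gamma(k-i) = c_k,
  c_k = sigma^2 * sum_{j=k..q} theta_j psi_{j-k}   (c_k = 0 for k > q),
using gamma(-m) = gamma(m).
psi-weights needed (psi_j = theta_j + sum_i phi_i psi_{j-i}):
  psi_1 = theta_1 + phi_1 = 0.432 + (0.557) = 0.989
Right-hand sides:
  c_0 = sigma^2 (1 + theta_1 psi_1) = 2 * (1 + (0.432)(0.989)) = 2 * 1.427248 = 2.854496
  c_1 = sigma^2 theta_1 = 2 * (0.432) = 0.864
  c_2 = 0
Equations for k = 0 and k = 1 (AR order 1):
  gamma(0) = phi_1 gamma(1) + c_0
  gamma(1) = phi_1 gamma(0) + c_1
Substituting the second into the first: gamma(0) (1 - phi_1^2) = c_0 + phi_1 c_1, so
  gamma(0) = (c_0 + phi_1 c_1) / (1 - phi_1^2) = (2.854496 + (0.557)(0.864)) / (1 - (0.557)^2) = 3.335744 / 0.689751 = 4.836157.
Therefore gamma(0) = 4.8362 (to 4 decimal places).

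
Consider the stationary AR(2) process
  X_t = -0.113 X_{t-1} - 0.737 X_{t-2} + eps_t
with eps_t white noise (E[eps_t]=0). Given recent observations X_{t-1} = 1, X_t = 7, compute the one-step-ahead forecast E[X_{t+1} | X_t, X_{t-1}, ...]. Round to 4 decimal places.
E[X_{t+1} \mid \mathcal F_t] = -1.5280

For an AR(p) model X_t = c + sum_i phi_i X_{t-i} + eps_t, the
one-step-ahead conditional mean is
  E[X_{t+1} | X_t, ...] = c + sum_i phi_i X_{t+1-i}.
Substitute known values:
  E[X_{t+1} | ...] = (-0.113) * (7) + (-0.737) * (1)
                   = -1.5280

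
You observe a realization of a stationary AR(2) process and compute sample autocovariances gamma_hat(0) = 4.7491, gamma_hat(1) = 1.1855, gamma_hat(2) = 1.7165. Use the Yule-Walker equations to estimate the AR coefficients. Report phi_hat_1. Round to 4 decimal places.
\hat\phi_{1} = 0.1700

The Yule-Walker equations for an AR(p) process read, in matrix form,
  Gamma_p phi = r_p,   with   (Gamma_p)_{ij} = gamma(|i - j|),
                       (r_p)_i = gamma(i),   i,j = 1..p.
Substitute the sample gammas (Toeplitz matrix and right-hand side of size 2):
  Gamma_p = [[4.7491, 1.1855], [1.1855, 4.7491]]
  r_p     = [1.1855, 1.7165]
Written out:
  4.7491 phi_1 + 1.1855 phi_2 = 1.1855
  1.1855 phi_1 + 4.7491 phi_2 = 1.7165
Solve by Cramer's rule:
  det = gamma(0)^2 - gamma(1)^2 = (4.7491)^2 - (1.1855)^2 = 22.55395081 - 1.40541025 = 21.14854056
  phi_hat_1 = [gamma(1) gamma(0) - gamma(1) gamma(2)] / det = [(1.1855)(4.7491) - (1.1855)(1.7165)] / 21.14854056 = 3.5951473 / 21.14854056 = 0.17
  phi_hat_2 = [gamma(0) gamma(2) - gamma(1)^2] / det = [(4.7491)(1.7165) - (1.1855)^2] / 21.14854056 = 6.7464199 / 21.14854056 = 0.319
So phi_hat = [0.1700, 0.3190].
Therefore phi_hat_1 = 0.1700.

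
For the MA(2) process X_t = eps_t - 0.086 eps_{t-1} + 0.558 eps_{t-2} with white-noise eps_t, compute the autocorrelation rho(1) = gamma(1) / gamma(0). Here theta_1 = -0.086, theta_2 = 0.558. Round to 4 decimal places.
\rho(1) = -0.1016

For an MA(q) process with theta_0 = 1, the autocovariance is
  gamma(k) = sigma^2 * sum_{i=0..q-k} theta_i * theta_{i+k},
and rho(k) = gamma(k) / gamma(0). Sigma^2 cancels.
  numerator   = (1)*(-0.086) + (-0.086)*(0.558) = -0.133988.
  denominator = (1)^2 + (-0.086)^2 + (0.558)^2 = 1.31876.
  rho(1) = -0.133988 / 1.31876 = -0.1016.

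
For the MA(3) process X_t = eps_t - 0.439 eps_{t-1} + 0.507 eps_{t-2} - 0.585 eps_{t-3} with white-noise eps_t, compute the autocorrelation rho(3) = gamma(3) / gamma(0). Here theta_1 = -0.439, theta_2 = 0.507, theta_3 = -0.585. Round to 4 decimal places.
\rho(3) = -0.3265

For an MA(q) process with theta_0 = 1, the autocovariance is
  gamma(k) = sigma^2 * sum_{i=0..q-k} theta_i * theta_{i+k},
and rho(k) = gamma(k) / gamma(0). Sigma^2 cancels.
  numerator   = (1)*(-0.585) = -0.585.
  denominator = (1)^2 + (-0.439)^2 + (0.507)^2 + (-0.585)^2 = 1.791995.
  rho(3) = -0.585 / 1.791995 = -0.3265.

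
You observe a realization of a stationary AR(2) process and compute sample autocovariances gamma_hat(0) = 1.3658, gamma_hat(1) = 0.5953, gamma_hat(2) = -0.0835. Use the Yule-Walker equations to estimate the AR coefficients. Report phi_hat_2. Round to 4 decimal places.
\hat\phi_{2} = -0.3100

The Yule-Walker equations for an AR(p) process read, in matrix form,
  Gamma_p phi = r_p,   with   (Gamma_p)_{ij} = gamma(|i - j|),
                       (r_p)_i = gamma(i),   i,j = 1..p.
Substitute the sample gammas (Toeplitz matrix and right-hand side of size 2):
  Gamma_p = [[1.3658, 0.5953], [0.5953, 1.3658]]
  r_p     = [0.5953, -0.0835]
Written out:
  1.3658 phi_1 + 0.5953 phi_2 = 0.5953
  0.5953 phi_1 + 1.3658 phi_2 = -0.0835
Solve by Cramer's rule:
  det = gamma(0)^2 - gamma(1)^2 = (1.3658)^2 - (0.5953)^2 = 1.86540964 - 0.35438209 = 1.51102755
  phi_hat_1 = [gamma(1) gamma(0) - gamma(1) gamma(2)] / det = [(0.5953)(1.3658) - (0.5953)(-0.0835)] / 1.51102755 = 0.86276829 / 1.51102755 = 0.571
  phi_hat_2 = [gamma(0) gamma(2) - gamma(1)^2] / det = [(1.3658)(-0.0835) - (0.5953)^2] / 1.51102755 = -0.46842639 / 1.51102755 = -0.31
So phi_hat = [0.5710, -0.3100].
Therefore phi_hat_2 = -0.3100.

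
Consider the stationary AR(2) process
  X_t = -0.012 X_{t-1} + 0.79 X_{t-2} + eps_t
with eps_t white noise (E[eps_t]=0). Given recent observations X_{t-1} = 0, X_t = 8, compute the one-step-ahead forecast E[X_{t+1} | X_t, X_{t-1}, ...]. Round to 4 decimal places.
E[X_{t+1} \mid \mathcal F_t] = -0.0960

For an AR(p) model X_t = c + sum_i phi_i X_{t-i} + eps_t, the
one-step-ahead conditional mean is
  E[X_{t+1} | X_t, ...] = c + sum_i phi_i X_{t+1-i}.
Substitute known values:
  E[X_{t+1} | ...] = (-0.012) * (8) + (0.79) * (0)
                   = -0.0960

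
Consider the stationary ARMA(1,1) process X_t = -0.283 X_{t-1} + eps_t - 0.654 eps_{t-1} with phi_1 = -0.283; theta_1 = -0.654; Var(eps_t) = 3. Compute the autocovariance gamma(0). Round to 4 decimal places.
\gamma(0) = 5.8632

Multiply the model equation by X_{t-k} and take expectations. With theta_0 = psi_0 = 1 and psi_j the MA(infinity) weights, this gives
  gamma(k) - sum_i phi_i gamma(k-i) = c_k,
  c_k = sigma^2 * sum_{j=k..q} theta_j psi_{j-k}   (c_k = 0 for k > q),
using gamma(-m) = gamma(m).
psi-weights needed (psi_j = theta_j + sum_i phi_i psi_{j-i}):
  psi_1 = theta_1 + phi_1 = -0.654 + (-0.283) = -0.937
Right-hand sides:
  c_0 = sigma^2 (1 + theta_1 psi_1) = 3 * (1 + (-0.654)(-0.937)) = 3 * 1.612798 = 4.838394
  c_1 = sigma^2 theta_1 = 3 * (-0.654) = -1.962
  c_2 = 0
Equations for k = 0 and k = 1 (AR order 1):
  gamma(0) = phi_1 gamma(1) + c_0
  gamma(1) = phi_1 gamma(0) + c_1
Substituting the second into the first: gamma(0) (1 - phi_1^2) = c_0 + phi_1 c_1, so
  gamma(0) = (c_0 + phi_1 c_1) / (1 - phi_1^2) = (4.838394 + (-0.283)(-1.962)) / (1 - (-0.283)^2) = 5.39364 / 0.919911 = 5.863219.
Therefore gamma(0) = 5.8632 (to 4 decimal places).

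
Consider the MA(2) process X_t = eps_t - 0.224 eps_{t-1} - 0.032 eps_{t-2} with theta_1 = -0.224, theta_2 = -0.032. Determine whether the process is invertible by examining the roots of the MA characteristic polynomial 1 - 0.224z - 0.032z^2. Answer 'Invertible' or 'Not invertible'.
\text{Invertible}

The MA(q) characteristic polynomial is P(z) = 1 - 0.224z - 0.032z^2.
Invertibility requires all roots to lie outside the unit circle, i.e. |z| > 1 for every root.
Set 1 + (-0.224) z + (-0.032) z^2 = 0, i.e. a z^2 + b z + c = 0 with a = -0.032, b = -0.224, c = 1.
Discriminant D = b^2 - 4ac = (-0.224)^2 - 4*(-0.032)*1 = 0.050176 - (-0.128) = 0.178176.
D >= 0, so the roots are real: z = (-b +/- sqrt(D)) / (2a) = (0.224 +/- 0.422109) / (-0.064).
  z_1 = (0.224 + 0.422109) / (-0.064) = -10.0955,   |z_1| = 10.0955.
  z_2 = (0.224 - 0.422109) / (-0.064) = 3.0955,   |z_2| = 3.0955.
Moduli of all roots: 10.0955, 3.0955.
All moduli strictly greater than 1? Yes.
Verdict: Invertible.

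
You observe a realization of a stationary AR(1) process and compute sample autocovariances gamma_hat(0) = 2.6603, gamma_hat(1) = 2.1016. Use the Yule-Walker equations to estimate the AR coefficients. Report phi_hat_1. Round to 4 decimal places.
\hat\phi_{1} = 0.7900

The Yule-Walker equations for an AR(p) process read, in matrix form,
  Gamma_p phi = r_p,   with   (Gamma_p)_{ij} = gamma(|i - j|),
                       (r_p)_i = gamma(i),   i,j = 1..p.
Substitute the sample gammas (Toeplitz matrix and right-hand side of size 1):
  Gamma_p = [[2.6603]]
  r_p     = [2.1016]
With p = 1 this is the single equation gamma(0) phi_1 = gamma(1):
  phi_hat_1 = gamma(1) / gamma(0) = 2.1016 / 2.6603 = 0.7900.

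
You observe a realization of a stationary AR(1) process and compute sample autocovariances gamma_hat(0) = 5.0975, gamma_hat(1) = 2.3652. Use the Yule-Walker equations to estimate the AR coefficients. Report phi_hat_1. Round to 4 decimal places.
\hat\phi_{1} = 0.4640

The Yule-Walker equations for an AR(p) process read, in matrix form,
  Gamma_p phi = r_p,   with   (Gamma_p)_{ij} = gamma(|i - j|),
                       (r_p)_i = gamma(i),   i,j = 1..p.
Substitute the sample gammas (Toeplitz matrix and right-hand side of size 1):
  Gamma_p = [[5.0975]]
  r_p     = [2.3652]
With p = 1 this is the single equation gamma(0) phi_1 = gamma(1):
  phi_hat_1 = gamma(1) / gamma(0) = 2.3652 / 5.0975 = 0.4640.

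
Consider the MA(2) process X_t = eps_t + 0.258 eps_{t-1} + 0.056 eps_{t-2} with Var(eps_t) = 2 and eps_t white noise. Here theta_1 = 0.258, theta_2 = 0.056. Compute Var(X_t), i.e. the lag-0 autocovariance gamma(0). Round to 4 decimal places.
\gamma(0) = 2.1394

For an MA(q) process X_t = eps_t + sum_i theta_i eps_{t-i} with
Var(eps_t) = sigma^2, the variance is
  gamma(0) = sigma^2 * (1 + sum_i theta_i^2).
  sum_i theta_i^2 = (0.258)^2 + (0.056)^2 = 0.066564 + 0.003136 = 0.0697.
  gamma(0) = 2 * (1 + 0.0697) = 2 * 1.0697 = 2.1394.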